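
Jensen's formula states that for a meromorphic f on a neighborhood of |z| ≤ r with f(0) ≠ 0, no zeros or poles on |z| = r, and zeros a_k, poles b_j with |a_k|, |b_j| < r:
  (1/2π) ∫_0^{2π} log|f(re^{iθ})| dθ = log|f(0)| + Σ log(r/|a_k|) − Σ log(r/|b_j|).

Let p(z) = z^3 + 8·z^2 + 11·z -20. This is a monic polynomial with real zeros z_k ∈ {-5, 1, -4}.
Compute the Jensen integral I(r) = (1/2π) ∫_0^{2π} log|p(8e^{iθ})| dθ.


Zeros: -5, -4, 1; r = 8.
Inside |z| < r: -5, -4, 1. Outside (|z| ≥ r): ∅.
p(0) = -20, so log|p(0)| = log(20) = 2.9957.
Apply Jensen: I(r) = log|p(0)| + Σ_k log(r/|z_k|), summed over zeros inside |z| < r.
  log(r/|z_k|) for z_k = -5: log(8/5) = 0.4700
  log(r/|z_k|) for z_k = 1: log(8/1) = 2.0794
  log(r/|z_k|) for z_k = -4: log(8/4) = 0.6931
Sum over inside zeros: 3.2426.
I(r) = log|p(0)| + (inside sum) = 2.9957 + 3.2426 = 6.2383.
Closed form (all zeros inside, monic): I(r) = n·log(r) = 3·log(8) = 6.2383. ✓

I(r) ≈ 6.2383.


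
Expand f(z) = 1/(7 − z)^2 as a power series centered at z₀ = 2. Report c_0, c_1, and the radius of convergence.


Let w = z − z₀, so z = z₀ + w.
Then 7 − z = 7 − (z₀ + w) = (7 − z₀) − w = 5 − w.
f(z) = 1/(5 − w)^2 = (1/(5)^2) · (1 − w/(5))^{−2}.
By the binomial series (1−u)^{−2} = Σ_{n≥0} C(n+1, 1) u^n for |u|<1, with u = w/(5):
  c_n = C(n+1, 1) / (5)^(n+2).
  c_0 = 1/(5)^2 = 1/25.
  c_1 = 2/(5)^3 = 2/125.
The series is valid for |w/d| < 1, i.e. |z − z₀| < |d|.
Radius of convergence: R = |7 − z₀| = |5| = 5 (distance from z₀ to the singularity z = 7).

c_0 = 1/25, c_1 = 2/125; R = 5.


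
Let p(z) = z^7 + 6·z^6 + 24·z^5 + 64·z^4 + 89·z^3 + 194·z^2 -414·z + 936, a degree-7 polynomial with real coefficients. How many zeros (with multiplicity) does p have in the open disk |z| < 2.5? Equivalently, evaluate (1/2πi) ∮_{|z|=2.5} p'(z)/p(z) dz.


The zeros of p are: -4, (-2 + 3i), (-2 - 3i), (1 + 1i), (1 - 1i), (0 + 3i), (0 - 3i).
Their magnitudes are: 4, 3.606, 3.606, 1.414, 1.414, 3, 3.
Zeros with |z| < R = 2.5: (1 + 1i), (1 - 1i).
Count = 2.
By the argument principle, (1/2πi) ∮_{|z|=R} p'(z)/p(z) dz equals exactly this count.

Number of zeros inside |z| < 2.5: 2.


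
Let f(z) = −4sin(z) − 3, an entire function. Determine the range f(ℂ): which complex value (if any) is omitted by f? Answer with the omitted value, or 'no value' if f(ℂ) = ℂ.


Little Picard bounds the complement of f(ℂ) to at most one point.
sin is entire and surjective onto ℂ: for every w ∈ ℂ, sin(ζ) = w has a solution ζ ∈ ℂ (e.g., via the complex inverse arcsin). With ζ = z this gives z = ζ/(1). Then -4·sin(z) takes every value in -4·ℂ = ℂ, and adding -3 is a bijection of ℂ. So f is surjective and omits no value. (Note: only on the real line is sin bounded by [−1, 1].)

Omitted value: no value.


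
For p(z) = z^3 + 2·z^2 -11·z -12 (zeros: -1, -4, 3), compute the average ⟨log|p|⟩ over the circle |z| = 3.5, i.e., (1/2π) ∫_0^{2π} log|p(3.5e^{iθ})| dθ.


Zeros: -4, -1, 3; r = 3.5.
Inside |z| < r: -1, 3. Outside (|z| ≥ r): -4.
p(0) = -12, so log|p(0)| = log(12) = 2.4849.
Apply Jensen: I(r) = log|p(0)| + Σ_k log(r/|z_k|), summed over zeros inside |z| < r.
  log(r/|z_k|) for z_k = -1: log(3.5/1) = 1.2528
  log(r/|z_k|) for z_k = 3: log(3.5/3) = 0.1542
  Outside zeros (-4) contribute nothing to the Jensen sum.
Sum over inside zeros: 1.4069.
I(r) = log|p(0)| + (inside sum) = 2.4849 + 1.4069 = 3.8918.
Note: since some zeros are outside |z| ≤ r, the simplified n·log(r) form does NOT apply — only the inside zeros contribute.

I(r) ≈ 3.8918.


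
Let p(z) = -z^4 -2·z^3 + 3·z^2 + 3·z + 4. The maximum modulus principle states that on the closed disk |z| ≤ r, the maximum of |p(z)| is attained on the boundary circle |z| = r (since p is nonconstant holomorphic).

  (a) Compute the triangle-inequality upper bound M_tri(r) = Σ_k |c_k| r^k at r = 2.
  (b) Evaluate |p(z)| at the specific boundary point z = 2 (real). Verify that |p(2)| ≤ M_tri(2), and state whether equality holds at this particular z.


Coefficients: c_0 = 4, c_1 = 3, c_2 = 3, c_3 = -2, c_4 = -1. Radius r = 2.
Part (a). Triangle bound: M_tri(r) = Σ_k |c_k| r^k
  = |4|·2^0 + |3|·2^1 + |3|·2^2 + |-2|·2^3 + |-1|·2^4
  = 4 + 6 + 12 + 16 + 16 = 54.
This bounds M(r) := max_{|z|=r} |p(z)| from above; equality holds iff all terms c_k z^k can be made to align in phase at a single z on |z|=r.
Part (b). At z = 2 (real, on the circle |z| = r):
  p(2) = (4)·2^0 + (3)·2^1 + (3)·2^2 + (-2)·2^3 + (-1)·2^4 = -10.
  |p(2)| = 10.
Check: |p(2)| = 10 ≤ 54 = M_tri(2). ✓ Equality does not hold at z = 2 (the coefficients have mixed signs, so the terms do not all align in phase there).

M_tri(2) = 54; |p(2)| = 10; equality at z=2: no.


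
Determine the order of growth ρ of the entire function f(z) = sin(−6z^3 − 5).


Write sin(w) = (e^{iw} ± e^{−iw})/(2 or 2i), so |sin(w)| ≤ e^{|w|}. With w = −6z^3 − 5, |w| ≤ 6r^3 + 5 on |z|=r, giving M(r) ≤ e^{6r^3 + 5} and ρ ≤ 3. For the lower bound, choose z on |z|=r with -6z^3 purely imaginary of modulus 6r^3; then |sin(−6z^3 − 5)| grows like e^{6r^3}/2, so ρ ≥ 3. Hence ρ = 3.
Therefore ρ = 3.

Order ρ = 3.


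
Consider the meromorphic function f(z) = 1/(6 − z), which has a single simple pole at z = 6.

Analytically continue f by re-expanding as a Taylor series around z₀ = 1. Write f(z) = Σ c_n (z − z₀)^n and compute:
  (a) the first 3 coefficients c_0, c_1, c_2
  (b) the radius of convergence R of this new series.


Let w = z − z₀, so z = z₀ + w.
Then 6 − z = 6 − (z₀ + w) = (6 − z₀) − w = 5 − w.
f(z) = 1/(5 − w) = (1/(5)) · 1/(1 − w/(5)) = Σ_{n≥0} w^n / (5)^(n+1).
So c_n = 1/(5)^(n+1):
  c_0 = 1/(5)^1 = 1/5.
  c_1 = 1/(5)^2 = 1/25.
  c_2 = 1/(5)^3 = 1/125.
The series is valid for |w/d| < 1, i.e. |z − z₀| < |d|.
Radius of convergence: R = |6 − z₀| = |5| = 5 (distance from z₀ to the singularity z = 6).

c_0 = 1/5, c_1 = 1/25, c_2 = 1/125; R = 5.


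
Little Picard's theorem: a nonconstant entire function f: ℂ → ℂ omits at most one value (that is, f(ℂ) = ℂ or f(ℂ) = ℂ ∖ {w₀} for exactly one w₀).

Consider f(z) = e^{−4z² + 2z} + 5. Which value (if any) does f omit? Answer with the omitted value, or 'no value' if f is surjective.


Little Picard bounds the complement of f(ℂ) to at most one point.
The exponent g(z) = −4z² + 2z is a nonconstant polynomial, hence surjective onto ℂ. So e^{g(z)} takes every value in {e^w : w ∈ ℂ} = ℂ ∖ {0}. Adding 5 shifts the range to ℂ ∖ {5}. f omits exactly 5.

Omitted value: 5.


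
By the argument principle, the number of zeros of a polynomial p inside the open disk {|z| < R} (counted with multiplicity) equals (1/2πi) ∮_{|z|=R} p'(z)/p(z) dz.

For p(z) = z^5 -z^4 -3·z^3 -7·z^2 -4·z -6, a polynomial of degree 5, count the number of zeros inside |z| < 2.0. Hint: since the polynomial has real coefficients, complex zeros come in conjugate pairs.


The zeros of p are: (-1 + 1i), (-1 - 1i), 3, (0 + 1i), (0 - 1i).
Their magnitudes are: 1.414, 1.414, 3, 1, 1.
Zeros with |z| < R = 2.0: (-1 + 1i), (-1 - 1i), (0 + 1i), (0 - 1i).
Count = 4.
By the argument principle, (1/2πi) ∮_{|z|=R} p'(z)/p(z) dz equals exactly this count.

Number of zeros inside |z| < 2.0: 4.


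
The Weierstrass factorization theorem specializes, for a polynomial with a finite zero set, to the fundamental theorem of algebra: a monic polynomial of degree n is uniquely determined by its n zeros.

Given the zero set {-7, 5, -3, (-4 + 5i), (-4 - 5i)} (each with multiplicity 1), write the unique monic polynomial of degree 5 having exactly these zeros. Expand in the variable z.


The polynomial is p(z) = ∏_{α ∈ S} (z − α), where S = {-7, 5, -3, (-4 + 5i), (-4 - 5i)}.
Expanding the product yields: p(z) = z^5 + 13·z^4 + 52·z^3 -132·z^2 -2029·z -4305.
Note conjugate pairs combine to real quadratics: (z − (-4+5i))(z − (-4−5i)) = z² + 8z + 41.
The resulting polynomial has degree 5 and real coefficients as required.

p(z) = z^5 + 13·z^4 + 52·z^3 -132·z^2 -2029·z -4305.


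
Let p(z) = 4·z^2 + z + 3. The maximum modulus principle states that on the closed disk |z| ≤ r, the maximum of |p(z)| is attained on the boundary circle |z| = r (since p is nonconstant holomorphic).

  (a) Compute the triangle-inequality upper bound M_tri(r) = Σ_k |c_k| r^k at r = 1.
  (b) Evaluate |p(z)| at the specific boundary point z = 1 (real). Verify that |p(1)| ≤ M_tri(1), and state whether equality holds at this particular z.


Coefficients: c_0 = 3, c_1 = 1, c_2 = 4. Radius r = 1.
Part (a). Triangle bound: M_tri(r) = Σ_k |c_k| r^k
  = |3|·1^0 + |1|·1^1 + |4|·1^2
  = 3 + 1 + 4 = 8.
This bounds M(r) := max_{|z|=r} |p(z)| from above; equality holds iff all terms c_k z^k can be made to align in phase at a single z on |z|=r.
Part (b). At z = 1 (real, on the circle |z| = r):
  p(1) = (3)·1^0 + (1)·1^1 + (4)·1^2 = 8.
  |p(1)| = 8.
Since all nonzero coefficients share the same sign, |p(1)| = 8 = M_tri(1); the triangle bound is attained at z = 1, so in fact M(r) = 8.

M_tri(1) = 8; |p(1)| = 8; equality at z=1: yes.


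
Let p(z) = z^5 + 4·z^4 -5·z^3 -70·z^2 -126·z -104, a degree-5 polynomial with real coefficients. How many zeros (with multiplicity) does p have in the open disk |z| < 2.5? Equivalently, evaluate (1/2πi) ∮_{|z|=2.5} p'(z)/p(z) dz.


The zeros of p are: (-3 + 2i), (-3 - 2i), (-1 + 1i), (-1 - 1i), 4.
Their magnitudes are: 3.606, 3.606, 1.414, 1.414, 4.
Zeros with |z| < R = 2.5: (-1 + 1i), (-1 - 1i).
Count = 2.
By the argument principle, (1/2πi) ∮_{|z|=R} p'(z)/p(z) dz equals exactly this count.

Number of zeros inside |z| < 2.5: 2.


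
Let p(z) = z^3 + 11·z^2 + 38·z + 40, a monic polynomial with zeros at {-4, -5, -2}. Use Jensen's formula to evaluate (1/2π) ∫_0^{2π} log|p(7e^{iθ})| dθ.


Zeros: -5, -4, -2; r = 7.
Inside |z| < r: -5, -4, -2. Outside (|z| ≥ r): ∅.
p(0) = 40, so log|p(0)| = log(40) = 3.6889.
Apply Jensen: I(r) = log|p(0)| + Σ_k log(r/|z_k|), summed over zeros inside |z| < r.
  log(r/|z_k|) for z_k = -4: log(7/4) = 0.5596
  log(r/|z_k|) for z_k = -5: log(7/5) = 0.3365
  log(r/|z_k|) for z_k = -2: log(7/2) = 1.2528
Sum over inside zeros: 2.1489.
I(r) = log|p(0)| + (inside sum) = 3.6889 + 2.1489 = 5.8377.
Closed form (all zeros inside, monic): I(r) = n·log(r) = 3·log(7) = 5.8377. ✓

I(r) ≈ 5.8377.


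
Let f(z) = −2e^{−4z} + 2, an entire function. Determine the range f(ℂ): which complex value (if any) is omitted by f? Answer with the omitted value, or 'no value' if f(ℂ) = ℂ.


Little Picard bounds the complement of f(ℂ) to at most one point.
e^{−4z} is never zero on ℂ, so -2·e^{−4z} takes every value in ℂ ∖ {0}. Adding 2 shifts the range to ℂ ∖ {2}. Thus f omits exactly the value 2.

Omitted value: 2.


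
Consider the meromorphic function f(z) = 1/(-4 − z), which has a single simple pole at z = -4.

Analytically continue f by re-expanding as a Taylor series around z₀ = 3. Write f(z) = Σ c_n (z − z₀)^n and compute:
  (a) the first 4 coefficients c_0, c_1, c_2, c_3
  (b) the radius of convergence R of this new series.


Let w = z − z₀, so z = z₀ + w.
Then -4 − z = -4 − (z₀ + w) = (-4 − z₀) − w = -7 − w.
f(z) = 1/(-7 − w) = (1/(-7)) · 1/(1 − w/(-7)) = Σ_{n≥0} w^n / (-7)^(n+1).
So c_n = 1/(-7)^(n+1):
  c_0 = 1/(-7)^1 = -1/7.
  c_1 = 1/(-7)^2 = 1/49.
  c_2 = 1/(-7)^3 = -1/343.
  c_3 = 1/(-7)^4 = 1/2401.
The series is valid for |w/d| < 1, i.e. |z − z₀| < |d|.
Radius of convergence: R = |-4 − z₀| = |-7| = 7 (distance from z₀ to the singularity z = -4).

c_0 = -1/7, c_1 = 1/49, c_2 = -1/343, c_3 = 1/2401; R = 7.


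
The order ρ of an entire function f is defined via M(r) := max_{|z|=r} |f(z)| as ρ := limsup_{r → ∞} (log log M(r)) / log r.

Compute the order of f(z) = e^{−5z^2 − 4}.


|e^{−5z^2 − 4}| = e^{Re(-5·z^2) + -4} ≤ e^{5|z|^2 + -4} = e^{5r^2 + -4} on |z| = r, so ρ ≤ 2. Choosing z on |z|=r so that -5·z^2 is real positive (always possible by picking arg z appropriately) gives |f(z)| = e^{5r^2 + -4}, matching the bound. The additive constant -4 does not affect log log M(r) ~ 2·log r. Hence ρ = 2.
Therefore ρ = 2.

Order ρ = 2.


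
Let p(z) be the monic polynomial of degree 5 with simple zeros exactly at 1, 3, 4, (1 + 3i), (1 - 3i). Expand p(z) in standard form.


The polynomial is p(z) = ∏_{α ∈ S} (z − α), where S = {1, 3, 4, (1 + 3i), (1 - 3i)}.
Expanding the product yields: p(z) = z^5 -10·z^4 + 45·z^3 -130·z^2 + 214·z -120.
Note conjugate pairs combine to real quadratics: (z − (1+3i))(z − (1−3i)) = z² − 2z + 10.
The resulting polynomial has degree 5 and real coefficients as required.

p(z) = z^5 -10·z^4 + 45·z^3 -130·z^2 + 214·z -120.


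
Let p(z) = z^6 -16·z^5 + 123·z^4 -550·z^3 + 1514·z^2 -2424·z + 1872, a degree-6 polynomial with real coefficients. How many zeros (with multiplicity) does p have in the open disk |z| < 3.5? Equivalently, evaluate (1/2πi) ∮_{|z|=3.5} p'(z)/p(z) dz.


The zeros of p are: (3 + 2i), (3 - 2i), (3 + 3i), (3 - 3i), (2 + 2i), (2 - 2i).
Their magnitudes are: 3.606, 3.606, 4.243, 4.243, 2.828, 2.828.
Zeros with |z| < R = 3.5: (2 + 2i), (2 - 2i).
Count = 2.
By the argument principle, (1/2πi) ∮_{|z|=R} p'(z)/p(z) dz equals exactly this count.

Number of zeros inside |z| < 3.5: 2.


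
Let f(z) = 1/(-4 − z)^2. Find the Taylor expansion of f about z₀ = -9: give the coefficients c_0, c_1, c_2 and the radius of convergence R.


Let w = z − z₀, so z = z₀ + w.
Then -4 − z = -4 − (z₀ + w) = (-4 − z₀) − w = 5 − w.
f(z) = 1/(5 − w)^2 = (1/(5)^2) · (1 − w/(5))^{−2}.
By the binomial series (1−u)^{−2} = Σ_{n≥0} C(n+1, 1) u^n for |u|<1, with u = w/(5):
  c_n = C(n+1, 1) / (5)^(n+2).
  c_0 = 1/(5)^2 = 1/25.
  c_1 = 2/(5)^3 = 2/125.
  c_2 = 3/(5)^4 = 3/625.
The series is valid for |w/d| < 1, i.e. |z − z₀| < |d|.
Radius of convergence: R = |-4 − z₀| = |5| = 5 (distance from z₀ to the singularity z = -4).

c_0 = 1/25, c_1 = 2/125, c_2 = 3/625; R = 5.


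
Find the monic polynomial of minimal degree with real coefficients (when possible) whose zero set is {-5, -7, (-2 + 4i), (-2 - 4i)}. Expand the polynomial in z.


The polynomial is p(z) = ∏_{α ∈ S} (z − α), where S = {-5, -7, (-2 + 4i), (-2 - 4i)}.
Expanding the product yields: p(z) = z^4 + 16·z^3 + 103·z^2 + 380·z + 700.
Note conjugate pairs combine to real quadratics: (z − (-2+4i))(z − (-2−4i)) = z² + 4z + 20.
The resulting polynomial has degree 4 and real coefficients as required.

p(z) = z^4 + 16·z^3 + 103·z^2 + 380·z + 700.


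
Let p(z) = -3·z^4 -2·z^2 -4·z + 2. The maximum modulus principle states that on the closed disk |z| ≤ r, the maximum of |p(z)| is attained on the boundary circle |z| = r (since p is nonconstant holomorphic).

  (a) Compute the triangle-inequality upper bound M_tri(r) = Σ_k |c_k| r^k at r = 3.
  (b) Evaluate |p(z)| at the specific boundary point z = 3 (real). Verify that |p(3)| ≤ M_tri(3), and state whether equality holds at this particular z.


Coefficients: c_0 = 2, c_1 = -4, c_2 = -2, c_3 = 0, c_4 = -3. Radius r = 3.
Part (a). Triangle bound: M_tri(r) = Σ_k |c_k| r^k
  = |2|·3^0 + |-4|·3^1 + |-2|·3^2 + |0|·3^3 + |-3|·3^4
  = 2 + 12 + 18 + 0 + 243 = 275.
This bounds M(r) := max_{|z|=r} |p(z)| from above; equality holds iff all terms c_k z^k can be made to align in phase at a single z on |z|=r.
Part (b). At z = 3 (real, on the circle |z| = r):
  p(3) = (2)·3^0 + (-4)·3^1 + (-2)·3^2 + (0)·3^3 + (-3)·3^4 = -271.
  |p(3)| = 271.
Check: |p(3)| = 271 ≤ 275 = M_tri(3). ✓ Equality does not hold at z = 3 (the coefficients have mixed signs, so the terms do not all align in phase there).

M_tri(3) = 275; |p(3)| = 271; equality at z=3: no.


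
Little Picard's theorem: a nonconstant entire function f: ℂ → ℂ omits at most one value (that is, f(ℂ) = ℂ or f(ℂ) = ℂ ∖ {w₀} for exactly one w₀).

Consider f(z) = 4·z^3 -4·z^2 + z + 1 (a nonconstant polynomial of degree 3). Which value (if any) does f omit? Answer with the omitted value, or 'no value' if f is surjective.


Little Picard bounds the complement of f(ℂ) to at most one point.
For every w ∈ ℂ, the equation p(z) − w = 0 is a nonconstant polynomial in z and hence has at least one root by the fundamental theorem of algebra. So p is surjective onto ℂ, omitting no value.

Omitted value: no value.


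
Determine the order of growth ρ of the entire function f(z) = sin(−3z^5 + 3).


Write sin(w) = (e^{iw} ± e^{−iw})/(2 or 2i), so |sin(w)| ≤ e^{|w|}. With w = −3z^5 + 3, |w| ≤ 3r^5 + 3 on |z|=r, giving M(r) ≤ e^{3r^5 + 3} and ρ ≤ 5. For the lower bound, choose z on |z|=r with -3z^5 purely imaginary of modulus 3r^5; then |sin(−3z^5 + 3)| grows like e^{3r^5}/2, so ρ ≥ 5. Hence ρ = 5.
Therefore ρ = 5.

Order ρ = 5.


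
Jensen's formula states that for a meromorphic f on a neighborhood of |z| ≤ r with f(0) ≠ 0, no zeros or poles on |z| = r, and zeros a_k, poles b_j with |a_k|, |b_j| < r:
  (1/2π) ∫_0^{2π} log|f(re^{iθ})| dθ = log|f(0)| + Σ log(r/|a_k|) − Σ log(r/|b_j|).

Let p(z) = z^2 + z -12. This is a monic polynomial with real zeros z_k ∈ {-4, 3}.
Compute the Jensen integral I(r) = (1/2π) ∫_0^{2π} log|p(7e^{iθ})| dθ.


Zeros: -4, 3; r = 7.
Inside |z| < r: -4, 3. Outside (|z| ≥ r): ∅.
p(0) = -12, so log|p(0)| = log(12) = 2.4849.
Apply Jensen: I(r) = log|p(0)| + Σ_k log(r/|z_k|), summed over zeros inside |z| < r.
  log(r/|z_k|) for z_k = -4: log(7/4) = 0.5596
  log(r/|z_k|) for z_k = 3: log(7/3) = 0.8473
Sum over inside zeros: 1.4069.
I(r) = log|p(0)| + (inside sum) = 2.4849 + 1.4069 = 3.8918.
Closed form (all zeros inside, monic): I(r) = n·log(r) = 2·log(7) = 3.8918. ✓

I(r) ≈ 3.8918.


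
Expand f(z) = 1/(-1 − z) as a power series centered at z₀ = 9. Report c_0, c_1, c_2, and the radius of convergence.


Let w = z − z₀, so z = z₀ + w.
Then -1 − z = -1 − (z₀ + w) = (-1 − z₀) − w = -10 − w.
f(z) = 1/(-10 − w) = (1/(-10)) · 1/(1 − w/(-10)) = Σ_{n≥0} w^n / (-10)^(n+1).
So c_n = 1/(-10)^(n+1):
  c_0 = 1/(-10)^1 = -1/10.
  c_1 = 1/(-10)^2 = 1/100.
  c_2 = 1/(-10)^3 = -1/1000.
The series is valid for |w/d| < 1, i.e. |z − z₀| < |d|.
Radius of convergence: R = |-1 − z₀| = |-10| = 10 (distance from z₀ to the singularity z = -1).

c_0 = -1/10, c_1 = 1/100, c_2 = -1/1000; R = 10.


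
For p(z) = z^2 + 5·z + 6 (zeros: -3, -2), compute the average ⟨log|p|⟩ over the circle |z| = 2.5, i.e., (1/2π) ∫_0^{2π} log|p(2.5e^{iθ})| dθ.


Zeros: -3, -2; r = 2.5.
Inside |z| < r: -2. Outside (|z| ≥ r): -3.
p(0) = 6, so log|p(0)| = log(6) = 1.7918.
Apply Jensen: I(r) = log|p(0)| + Σ_k log(r/|z_k|), summed over zeros inside |z| < r.
  log(r/|z_k|) for z_k = -2: log(2.5/2) = 0.2231
  Outside zeros (-3) contribute nothing to the Jensen sum.
Sum over inside zeros: 0.2231.
I(r) = log|p(0)| + (inside sum) = 1.7918 + 0.2231 = 2.0149.
Note: since some zeros are outside |z| ≤ r, the simplified n·log(r) form does NOT apply — only the inside zeros contribute.

I(r) ≈ 2.0149.


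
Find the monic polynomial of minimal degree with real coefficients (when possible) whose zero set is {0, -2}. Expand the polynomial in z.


The polynomial is p(z) = ∏_{α ∈ S} (z − α), where S = {0, -2}.
Expanding the product yields: p(z) = z^2 + 2·z.
The resulting polynomial has degree 2 and real coefficients as required.

p(z) = z^2 + 2·z.


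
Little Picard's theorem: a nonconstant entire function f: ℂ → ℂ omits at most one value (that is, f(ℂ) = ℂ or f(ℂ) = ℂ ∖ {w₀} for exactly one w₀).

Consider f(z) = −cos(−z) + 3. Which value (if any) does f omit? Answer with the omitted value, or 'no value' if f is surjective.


Little Picard bounds the complement of f(ℂ) to at most one point.
cos is entire and surjective onto ℂ: for every w ∈ ℂ, cos(ζ) = w has a solution ζ ∈ ℂ (e.g., via the complex inverse arccos). With ζ = −z this gives z = ζ/(-1). Then -1·cos(−z) takes every value in -1·ℂ = ℂ, and adding 3 is a bijection of ℂ. So f is surjective and omits no value. (Note: only on the real line is cos bounded by [−1, 1].)

Omitted value: no value.


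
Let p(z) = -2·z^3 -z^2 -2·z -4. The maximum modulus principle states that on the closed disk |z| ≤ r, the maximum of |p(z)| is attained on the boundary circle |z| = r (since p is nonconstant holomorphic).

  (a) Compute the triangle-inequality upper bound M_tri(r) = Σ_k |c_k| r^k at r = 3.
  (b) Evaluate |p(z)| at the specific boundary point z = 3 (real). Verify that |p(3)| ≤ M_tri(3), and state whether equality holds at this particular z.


Coefficients: c_0 = -4, c_1 = -2, c_2 = -1, c_3 = -2. Radius r = 3.
Part (a). Triangle bound: M_tri(r) = Σ_k |c_k| r^k
  = |-4|·3^0 + |-2|·3^1 + |-1|·3^2 + |-2|·3^3
  = 4 + 6 + 9 + 54 = 73.
This bounds M(r) := max_{|z|=r} |p(z)| from above; equality holds iff all terms c_k z^k can be made to align in phase at a single z on |z|=r.
Part (b). At z = 3 (real, on the circle |z| = r):
  p(3) = (-4)·3^0 + (-2)·3^1 + (-1)·3^2 + (-2)·3^3 = -73.
  |p(3)| = 73.
Since all nonzero coefficients share the same sign, |p(3)| = 73 = M_tri(3); the triangle bound is attained at z = 3, so in fact M(r) = 73.

M_tri(3) = 73; |p(3)| = 73; equality at z=3: yes.


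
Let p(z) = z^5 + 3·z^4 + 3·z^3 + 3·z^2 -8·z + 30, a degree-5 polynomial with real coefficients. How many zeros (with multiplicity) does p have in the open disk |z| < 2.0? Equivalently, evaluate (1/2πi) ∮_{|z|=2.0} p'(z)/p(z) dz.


The zeros of p are: -3, (-1 + 2i), (-1 - 2i), (1 + 1i), (1 - 1i).
Their magnitudes are: 3, 2.236, 2.236, 1.414, 1.414.
Zeros with |z| < R = 2.0: (1 + 1i), (1 - 1i).
Count = 2.
By the argument principle, (1/2πi) ∮_{|z|=R} p'(z)/p(z) dz equals exactly this count.

Number of zeros inside |z| < 2.0: 2.


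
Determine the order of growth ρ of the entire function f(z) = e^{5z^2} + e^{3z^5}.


Each summand is entire of order 2 and 5 respectively (as in the single-exponential case). The order of a sum is at most the max of the orders, so ρ ≤ 5. For the lower bound: on |z|=r choose arg z so that 3z^5 is real positive; then |e^{3z^5}| = e^{3r^5} while |e^{5z^2}| ≤ e^{5r^2} = o(e^{3r^5}). So |f| ≥ e^{3r^5}(1 − o(1)) and ρ ≥ 5. Hence ρ = max(2, 5) = 5.
Therefore ρ = 5.

Order ρ = 5.


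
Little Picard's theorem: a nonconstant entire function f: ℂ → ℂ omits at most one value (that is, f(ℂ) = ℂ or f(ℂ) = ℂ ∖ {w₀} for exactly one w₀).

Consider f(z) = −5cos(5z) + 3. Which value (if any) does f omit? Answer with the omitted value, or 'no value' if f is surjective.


Little Picard bounds the complement of f(ℂ) to at most one point.
cos is entire and surjective onto ℂ: for every w ∈ ℂ, cos(ζ) = w has a solution ζ ∈ ℂ (e.g., via the complex inverse arccos). With ζ = 5z this gives z = ζ/(5). Then -5·cos(5z) takes every value in -5·ℂ = ℂ, and adding 3 is a bijection of ℂ. So f is surjective and omits no value. (Note: only on the real line is cos bounded by [−1, 1].)

Omitted value: no value.


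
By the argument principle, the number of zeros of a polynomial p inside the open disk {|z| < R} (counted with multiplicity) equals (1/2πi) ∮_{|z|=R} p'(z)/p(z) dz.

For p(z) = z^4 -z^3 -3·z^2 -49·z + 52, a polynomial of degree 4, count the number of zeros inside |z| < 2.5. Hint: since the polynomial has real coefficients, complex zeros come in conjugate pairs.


The zeros of p are: 1, 4, (-2 + 3i), (-2 - 3i).
Their magnitudes are: 1, 4, 3.606, 3.606.
Zeros with |z| < R = 2.5: 1.
Count = 1.
By the argument principle, (1/2πi) ∮_{|z|=R} p'(z)/p(z) dz equals exactly this count.

Number of zeros inside |z| < 2.5: 1.


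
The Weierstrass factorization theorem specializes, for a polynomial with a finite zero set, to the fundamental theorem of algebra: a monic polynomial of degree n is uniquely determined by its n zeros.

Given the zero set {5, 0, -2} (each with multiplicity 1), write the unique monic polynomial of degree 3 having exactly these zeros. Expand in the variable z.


The polynomial is p(z) = ∏_{α ∈ S} (z − α), where S = {5, 0, -2}.
Expanding the product yields: p(z) = z^3 -3·z^2 -10·z.
The resulting polynomial has degree 3 and real coefficients as required.

p(z) = z^3 -3·z^2 -10·z.


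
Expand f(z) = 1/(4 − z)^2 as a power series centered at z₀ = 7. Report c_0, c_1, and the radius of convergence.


Let w = z − z₀, so z = z₀ + w.
Then 4 − z = 4 − (z₀ + w) = (4 − z₀) − w = -3 − w.
f(z) = 1/(-3 − w)^2 = (1/(-3)^2) · (1 − w/(-3))^{−2}.
By the binomial series (1−u)^{−2} = Σ_{n≥0} C(n+1, 1) u^n for |u|<1, with u = w/(-3):
  c_n = C(n+1, 1) / (-3)^(n+2).
  c_0 = 1/(-3)^2 = 1/9.
  c_1 = 2/(-3)^3 = -2/27.
The series is valid for |w/d| < 1, i.e. |z − z₀| < |d|.
Radius of convergence: R = |4 − z₀| = |-3| = 3 (distance from z₀ to the singularity z = 4).

c_0 = 1/9, c_1 = -2/27; R = 3.


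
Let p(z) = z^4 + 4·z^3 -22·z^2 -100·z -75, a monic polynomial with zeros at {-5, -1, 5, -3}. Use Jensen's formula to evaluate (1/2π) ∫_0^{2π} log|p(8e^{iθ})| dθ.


Zeros: -5, -3, -1, 5; r = 8.
Inside |z| < r: -5, -3, -1, 5. Outside (|z| ≥ r): ∅.
p(0) = -75, so log|p(0)| = log(75) = 4.3175.
Apply Jensen: I(r) = log|p(0)| + Σ_k log(r/|z_k|), summed over zeros inside |z| < r.
  log(r/|z_k|) for z_k = -5: log(8/5) = 0.4700
  log(r/|z_k|) for z_k = -1: log(8/1) = 2.0794
  log(r/|z_k|) for z_k = 5: log(8/5) = 0.4700
  log(r/|z_k|) for z_k = -3: log(8/3) = 0.9808
Sum over inside zeros: 4.0003.
I(r) = log|p(0)| + (inside sum) = 4.3175 + 4.0003 = 8.3178.
Closed form (all zeros inside, monic): I(r) = n·log(r) = 4·log(8) = 8.3178. ✓

I(r) ≈ 8.3178.


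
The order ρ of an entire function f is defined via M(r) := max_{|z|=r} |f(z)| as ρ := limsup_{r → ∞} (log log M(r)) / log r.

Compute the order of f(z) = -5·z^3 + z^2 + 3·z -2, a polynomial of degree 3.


|f(z)| ≤ Σ|c_k|·r^k = O(r^3) as r → ∞. Polynomial growth is O(e^{r^ε}) for every ε > 0 (since r^3/e^{r^ε} → 0), so ρ ≤ ε for all ε > 0, i.e. ρ = 0. Every nonconstant polynomial has order 0.
Therefore ρ = 0.

Order ρ = 0.


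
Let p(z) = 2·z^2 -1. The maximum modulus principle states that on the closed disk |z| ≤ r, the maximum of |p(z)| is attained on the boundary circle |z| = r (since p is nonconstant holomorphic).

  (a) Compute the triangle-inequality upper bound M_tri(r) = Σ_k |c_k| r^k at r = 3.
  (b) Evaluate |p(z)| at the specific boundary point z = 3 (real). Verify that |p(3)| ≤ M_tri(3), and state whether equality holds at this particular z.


Coefficients: c_0 = -1, c_1 = 0, c_2 = 2. Radius r = 3.
Part (a). Triangle bound: M_tri(r) = Σ_k |c_k| r^k
  = |-1|·3^0 + |0|·3^1 + |2|·3^2
  = 1 + 0 + 18 = 19.
This bounds M(r) := max_{|z|=r} |p(z)| from above; equality holds iff all terms c_k z^k can be made to align in phase at a single z on |z|=r.
Part (b). At z = 3 (real, on the circle |z| = r):
  p(3) = (-1)·3^0 + (0)·3^1 + (2)·3^2 = 17.
  |p(3)| = 17.
Check: |p(3)| = 17 ≤ 19 = M_tri(3). ✓ Equality does not hold at z = 3 (the coefficients have mixed signs, so the terms do not all align in phase there).

M_tri(3) = 19; |p(3)| = 17; equality at z=3: no.


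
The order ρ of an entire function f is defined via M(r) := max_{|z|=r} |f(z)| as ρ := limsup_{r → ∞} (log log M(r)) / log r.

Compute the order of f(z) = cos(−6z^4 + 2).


Write cos(w) = (e^{iw} ± e^{−iw})/(2 or 2i), so |cos(w)| ≤ e^{|w|}. With w = −6z^4 + 2, |w| ≤ 6r^4 + 2 on |z|=r, giving M(r) ≤ e^{6r^4 + 2} and ρ ≤ 4. For the lower bound, choose z on |z|=r with -6z^4 purely imaginary of modulus 6r^4; then |cos(−6z^4 + 2)| grows like e^{6r^4}/2, so ρ ≥ 4. Hence ρ = 4.
Therefore ρ = 4.

Order ρ = 4.


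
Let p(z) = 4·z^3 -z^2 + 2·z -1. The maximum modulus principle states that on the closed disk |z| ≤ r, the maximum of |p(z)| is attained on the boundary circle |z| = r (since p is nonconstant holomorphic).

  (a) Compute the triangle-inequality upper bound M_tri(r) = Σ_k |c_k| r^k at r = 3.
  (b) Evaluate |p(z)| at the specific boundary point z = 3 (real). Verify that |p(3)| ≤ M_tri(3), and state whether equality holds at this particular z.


Coefficients: c_0 = -1, c_1 = 2, c_2 = -1, c_3 = 4. Radius r = 3.
Part (a). Triangle bound: M_tri(r) = Σ_k |c_k| r^k
  = |-1|·3^0 + |2|·3^1 + |-1|·3^2 + |4|·3^3
  = 1 + 6 + 9 + 108 = 124.
This bounds M(r) := max_{|z|=r} |p(z)| from above; equality holds iff all terms c_k z^k can be made to align in phase at a single z on |z|=r.
Part (b). At z = 3 (real, on the circle |z| = r):
  p(3) = (-1)·3^0 + (2)·3^1 + (-1)·3^2 + (4)·3^3 = 104.
  |p(3)| = 104.
Check: |p(3)| = 104 ≤ 124 = M_tri(3). ✓ Equality does not hold at z = 3 (the coefficients have mixed signs, so the terms do not all align in phase there).

M_tri(3) = 124; |p(3)| = 104; equality at z=3: no.


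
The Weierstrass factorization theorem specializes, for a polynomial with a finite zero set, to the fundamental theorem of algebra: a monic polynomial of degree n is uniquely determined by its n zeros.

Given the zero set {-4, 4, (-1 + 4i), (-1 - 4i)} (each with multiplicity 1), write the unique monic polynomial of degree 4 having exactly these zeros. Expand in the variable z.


The polynomial is p(z) = ∏_{α ∈ S} (z − α), where S = {-4, 4, (-1 + 4i), (-1 - 4i)}.
Expanding the product yields: p(z) = z^4 + 2·z^3 + z^2 -32·z -272.
Note conjugate pairs combine to real quadratics: (z − (-1+4i))(z − (-1−4i)) = z² + 2z + 17.
The resulting polynomial has degree 4 and real coefficients as required.

p(z) = z^4 + 2·z^3 + z^2 -32·z -272.


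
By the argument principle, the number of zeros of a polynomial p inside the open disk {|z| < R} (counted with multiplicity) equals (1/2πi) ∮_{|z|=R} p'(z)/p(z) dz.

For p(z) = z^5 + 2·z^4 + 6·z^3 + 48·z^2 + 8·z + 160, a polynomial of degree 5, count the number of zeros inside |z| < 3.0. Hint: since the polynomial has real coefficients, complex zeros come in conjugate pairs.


The zeros of p are: (0 + 2i), (0 - 2i), (1 + 3i), (1 - 3i), -4.
Their magnitudes are: 2, 2, 3.162, 3.162, 4.
Zeros with |z| < R = 3.0: (0 + 2i), (0 - 2i).
Count = 2.
By the argument principle, (1/2πi) ∮_{|z|=R} p'(z)/p(z) dz equals exactly this count.

Number of zeros inside |z| < 3.0: 2.


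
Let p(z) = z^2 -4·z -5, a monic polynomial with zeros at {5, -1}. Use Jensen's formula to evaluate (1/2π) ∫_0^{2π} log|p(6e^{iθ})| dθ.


Zeros: -1, 5; r = 6.
Inside |z| < r: -1, 5. Outside (|z| ≥ r): ∅.
p(0) = -5, so log|p(0)| = log(5) = 1.6094.
Apply Jensen: I(r) = log|p(0)| + Σ_k log(r/|z_k|), summed over zeros inside |z| < r.
  log(r/|z_k|) for z_k = 5: log(6/5) = 0.1823
  log(r/|z_k|) for z_k = -1: log(6/1) = 1.7918
Sum over inside zeros: 1.9741.
I(r) = log|p(0)| + (inside sum) = 1.6094 + 1.9741 = 3.5835.
Closed form (all zeros inside, monic): I(r) = n·log(r) = 2·log(6) = 3.5835. ✓

I(r) ≈ 3.5835.


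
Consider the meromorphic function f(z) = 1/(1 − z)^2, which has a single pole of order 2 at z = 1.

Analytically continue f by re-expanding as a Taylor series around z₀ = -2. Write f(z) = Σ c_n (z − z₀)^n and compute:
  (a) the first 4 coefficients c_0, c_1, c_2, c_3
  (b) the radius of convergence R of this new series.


Let w = z − z₀, so z = z₀ + w.
Then 1 − z = 1 − (z₀ + w) = (1 − z₀) − w = 3 − w.
f(z) = 1/(3 − w)^2 = (1/(3)^2) · (1 − w/(3))^{−2}.
By the binomial series (1−u)^{−2} = Σ_{n≥0} C(n+1, 1) u^n for |u|<1, with u = w/(3):
  c_n = C(n+1, 1) / (3)^(n+2).
  c_0 = 1/(3)^2 = 1/9.
  c_1 = 2/(3)^3 = 2/27.
  c_2 = 3/(3)^4 = 1/27.
  c_3 = 4/(3)^5 = 4/243.
The series is valid for |w/d| < 1, i.e. |z − z₀| < |d|.
Radius of convergence: R = |1 − z₀| = |3| = 3 (distance from z₀ to the singularity z = 1).

c_0 = 1/9, c_1 = 2/27, c_2 = 1/27, c_3 = 4/243; R = 3.


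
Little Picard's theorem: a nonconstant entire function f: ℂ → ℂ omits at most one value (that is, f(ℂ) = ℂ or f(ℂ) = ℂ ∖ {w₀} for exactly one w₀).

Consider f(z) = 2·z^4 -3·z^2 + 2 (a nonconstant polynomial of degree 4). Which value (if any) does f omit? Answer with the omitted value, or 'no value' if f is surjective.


Little Picard bounds the complement of f(ℂ) to at most one point.
For every w ∈ ℂ, the equation p(z) − w = 0 is a nonconstant polynomial in z and hence has at least one root by the fundamental theorem of algebra. So p is surjective onto ℂ, omitting no value.

Omitted value: no value.


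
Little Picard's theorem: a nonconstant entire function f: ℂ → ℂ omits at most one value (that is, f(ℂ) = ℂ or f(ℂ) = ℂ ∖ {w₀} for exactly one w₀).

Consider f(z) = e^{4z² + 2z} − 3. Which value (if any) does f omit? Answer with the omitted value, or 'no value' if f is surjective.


Little Picard bounds the complement of f(ℂ) to at most one point.
The exponent g(z) = 4z² + 2z is a nonconstant polynomial, hence surjective onto ℂ. So e^{g(z)} takes every value in {e^w : w ∈ ℂ} = ℂ ∖ {0}. Adding -3 shifts the range to ℂ ∖ {-3}. f omits exactly -3.

Omitted value: -3.


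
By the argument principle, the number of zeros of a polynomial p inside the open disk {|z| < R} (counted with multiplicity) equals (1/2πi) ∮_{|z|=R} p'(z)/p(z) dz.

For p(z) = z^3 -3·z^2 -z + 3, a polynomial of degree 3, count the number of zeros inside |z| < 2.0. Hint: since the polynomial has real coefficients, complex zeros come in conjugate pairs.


The zeros of p are: 3, -1, 1.
Their magnitudes are: 3, 1, 1.
Zeros with |z| < R = 2.0: -1, 1.
Count = 2.
By the argument principle, (1/2πi) ∮_{|z|=R} p'(z)/p(z) dz equals exactly this count.

Number of zeros inside |z| < 2.0: 2.


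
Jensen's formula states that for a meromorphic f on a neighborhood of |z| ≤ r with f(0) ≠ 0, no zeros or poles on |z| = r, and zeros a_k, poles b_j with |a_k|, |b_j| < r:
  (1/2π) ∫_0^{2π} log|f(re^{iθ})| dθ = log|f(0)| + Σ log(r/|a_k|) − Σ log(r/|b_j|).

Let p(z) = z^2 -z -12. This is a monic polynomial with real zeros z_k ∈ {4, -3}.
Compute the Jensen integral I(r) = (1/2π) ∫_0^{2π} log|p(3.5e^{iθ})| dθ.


Zeros: -3, 4; r = 3.5.
Inside |z| < r: -3. Outside (|z| ≥ r): 4.
p(0) = -12, so log|p(0)| = log(12) = 2.4849.
Apply Jensen: I(r) = log|p(0)| + Σ_k log(r/|z_k|), summed over zeros inside |z| < r.
  log(r/|z_k|) for z_k = -3: log(3.5/3) = 0.1542
  Outside zeros (4) contribute nothing to the Jensen sum.
Sum over inside zeros: 0.1542.
I(r) = log|p(0)| + (inside sum) = 2.4849 + 0.1542 = 2.6391.
Note: since some zeros are outside |z| ≤ r, the simplified n·log(r) form does NOT apply — only the inside zeros contribute.

I(r) ≈ 2.6391.


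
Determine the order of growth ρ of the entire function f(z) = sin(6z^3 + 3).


Write sin(w) = (e^{iw} ± e^{−iw})/(2 or 2i), so |sin(w)| ≤ e^{|w|}. With w = 6z^3 + 3, |w| ≤ 6r^3 + 3 on |z|=r, giving M(r) ≤ e^{6r^3 + 3} and ρ ≤ 3. For the lower bound, choose z on |z|=r with 6z^3 purely imaginary of modulus 6r^3; then |sin(6z^3 + 3)| grows like e^{6r^3}/2, so ρ ≥ 3. Hence ρ = 3.
Therefore ρ = 3.

Order ρ = 3.


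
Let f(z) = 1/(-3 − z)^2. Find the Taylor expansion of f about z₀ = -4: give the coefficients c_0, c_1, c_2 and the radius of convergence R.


Let w = z − z₀, so z = z₀ + w.
Then -3 − z = -3 − (z₀ + w) = (-3 − z₀) − w = 1 − w.
f(z) = 1/(1 − w)^2 = (1/(1)^2) · (1 − w/(1))^{−2}.
By the binomial series (1−u)^{−2} = Σ_{n≥0} C(n+1, 1) u^n for |u|<1, with u = w/(1):
  c_n = C(n+1, 1) / (1)^(n+2).
  c_0 = 1/(1)^2 = 1.
  c_1 = 2/(1)^3 = 2.
  c_2 = 3/(1)^4 = 3.
The series is valid for |w/d| < 1, i.e. |z − z₀| < |d|.
Radius of convergence: R = |-3 − z₀| = |1| = 1 (distance from z₀ to the singularity z = -3).

c_0 = 1, c_1 = 2, c_2 = 3; R = 1.


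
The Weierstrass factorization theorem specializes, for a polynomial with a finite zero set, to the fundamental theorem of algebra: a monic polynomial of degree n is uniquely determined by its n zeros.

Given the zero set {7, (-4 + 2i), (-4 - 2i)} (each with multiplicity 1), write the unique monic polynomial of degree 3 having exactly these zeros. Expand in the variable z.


The polynomial is p(z) = ∏_{α ∈ S} (z − α), where S = {7, (-4 + 2i), (-4 - 2i)}.
Expanding the product yields: p(z) = z^3 + z^2 -36·z -140.
Note conjugate pairs combine to real quadratics: (z − (-4+2i))(z − (-4−2i)) = z² + 8z + 20.
The resulting polynomial has degree 3 and real coefficients as required.

p(z) = z^3 + z^2 -36·z -140.


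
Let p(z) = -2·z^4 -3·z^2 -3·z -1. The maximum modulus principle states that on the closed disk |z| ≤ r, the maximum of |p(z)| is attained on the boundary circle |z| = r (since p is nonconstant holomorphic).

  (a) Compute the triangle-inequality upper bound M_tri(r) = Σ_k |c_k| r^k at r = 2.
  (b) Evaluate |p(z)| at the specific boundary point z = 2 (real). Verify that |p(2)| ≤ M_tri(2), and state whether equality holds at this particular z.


Coefficients: c_0 = -1, c_1 = -3, c_2 = -3, c_3 = 0, c_4 = -2. Radius r = 2.
Part (a). Triangle bound: M_tri(r) = Σ_k |c_k| r^k
  = |-1|·2^0 + |-3|·2^1 + |-3|·2^2 + |0|·2^3 + |-2|·2^4
  = 1 + 6 + 12 + 0 + 32 = 51.
This bounds M(r) := max_{|z|=r} |p(z)| from above; equality holds iff all terms c_k z^k can be made to align in phase at a single z on |z|=r.
Part (b). At z = 2 (real, on the circle |z| = r):
  p(2) = (-1)·2^0 + (-3)·2^1 + (-3)·2^2 + (0)·2^3 + (-2)·2^4 = -51.
  |p(2)| = 51.
Since all nonzero coefficients share the same sign, |p(2)| = 51 = M_tri(2); the triangle bound is attained at z = 2, so in fact M(r) = 51.

M_tri(2) = 51; |p(2)| = 51; equality at z=2: yes.


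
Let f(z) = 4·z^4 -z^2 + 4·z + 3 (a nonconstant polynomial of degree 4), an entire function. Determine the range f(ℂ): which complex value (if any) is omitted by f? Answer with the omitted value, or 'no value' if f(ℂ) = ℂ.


Little Picard bounds the complement of f(ℂ) to at most one point.
For every w ∈ ℂ, the equation p(z) − w = 0 is a nonconstant polynomial in z and hence has at least one root by the fundamental theorem of algebra. So p is surjective onto ℂ, omitting no value.

Omitted value: no value.


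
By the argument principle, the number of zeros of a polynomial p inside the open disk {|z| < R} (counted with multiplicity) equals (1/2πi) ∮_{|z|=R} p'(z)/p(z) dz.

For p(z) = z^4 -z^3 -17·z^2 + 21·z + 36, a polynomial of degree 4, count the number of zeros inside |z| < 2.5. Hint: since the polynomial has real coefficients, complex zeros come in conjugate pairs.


The zeros of p are: 3, 3, -1, -4.
Their magnitudes are: 3, 3, 1, 4.
Zeros with |z| < R = 2.5: -1.
Count = 1.
By the argument principle, (1/2πi) ∮_{|z|=R} p'(z)/p(z) dz equals exactly this count.

Number of zeros inside |z| < 2.5: 1.


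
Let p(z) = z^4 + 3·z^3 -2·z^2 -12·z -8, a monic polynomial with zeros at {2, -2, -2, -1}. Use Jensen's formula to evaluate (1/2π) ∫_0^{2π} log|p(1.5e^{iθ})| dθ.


Zeros: -2, -2, -1, 2; r = 1.5.
Inside |z| < r: -1. Outside (|z| ≥ r): -2, -2, 2.
p(0) = -8, so log|p(0)| = log(8) = 2.0794.
Apply Jensen: I(r) = log|p(0)| + Σ_k log(r/|z_k|), summed over zeros inside |z| < r.
  log(r/|z_k|) for z_k = -1: log(1.5/1) = 0.4055
  Outside zeros (-2, -2, 2) contribute nothing to the Jensen sum.
Sum over inside zeros: 0.4055.
I(r) = log|p(0)| + (inside sum) = 2.0794 + 0.4055 = 2.4849.
Note: since some zeros are outside |z| ≤ r, the simplified n·log(r) form does NOT apply — only the inside zeros contribute.

I(r) ≈ 2.4849.


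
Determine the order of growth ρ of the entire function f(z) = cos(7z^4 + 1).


Write cos(w) = (e^{iw} ± e^{−iw})/(2 or 2i), so |cos(w)| ≤ e^{|w|}. With w = 7z^4 + 1, |w| ≤ 7r^4 + 1 on |z|=r, giving M(r) ≤ e^{7r^4 + 1} and ρ ≤ 4. For the lower bound, choose z on |z|=r with 7z^4 purely imaginary of modulus 7r^4; then |cos(7z^4 + 1)| grows like e^{7r^4}/2, so ρ ≥ 4. Hence ρ = 4.
Therefore ρ = 4.

Order ρ = 4.
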